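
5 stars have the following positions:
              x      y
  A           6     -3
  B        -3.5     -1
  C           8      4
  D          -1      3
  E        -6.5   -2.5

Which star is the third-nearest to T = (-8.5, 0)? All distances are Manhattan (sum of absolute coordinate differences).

d(T,A) = 14.5 + 3 = 17.5
d(T,B) = 5 + 1 = 6
d(T,C) = 16.5 + 4 = 20.5
d(T,D) = 7.5 + 3 = 10.5
d(T,E) = 2 + 2.5 = 4.5
Sorted ascending: E, B, D, A, … — the third-nearest is D.

D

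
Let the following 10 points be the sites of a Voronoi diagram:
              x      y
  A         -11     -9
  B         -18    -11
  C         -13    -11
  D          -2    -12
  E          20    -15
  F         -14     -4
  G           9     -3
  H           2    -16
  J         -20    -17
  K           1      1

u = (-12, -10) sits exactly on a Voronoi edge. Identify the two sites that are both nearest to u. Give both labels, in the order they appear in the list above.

Squared distances from u to each site:
|uA|² = 1 + 1 = 2
|uB|² = 36 + 1 = 37
|uC|² = 1 + 1 = 2
|uD|² = 100 + 4 = 104
|uE|² = 1024 + 25 = 1049
|uF|² = 4 + 36 = 40
|uG|² = 441 + 49 = 490
|uH|² = 196 + 36 = 232
|uJ|² = 64 + 49 = 113
|uK|² = 169 + 121 = 290
u is equidistant from A and C (both at squared distance 2), and every other site is strictly farther — so u lies on the A–C Voronoi edge.

A and C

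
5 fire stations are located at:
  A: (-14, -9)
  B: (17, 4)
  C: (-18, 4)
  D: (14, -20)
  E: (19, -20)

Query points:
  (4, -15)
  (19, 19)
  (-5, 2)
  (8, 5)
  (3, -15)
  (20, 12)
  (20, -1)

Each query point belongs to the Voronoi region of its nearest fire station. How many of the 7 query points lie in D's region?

(4, -15) — d² to each: A:360, B:530, C:845, D:125, E:250 → nearest is D
(19, 19) — d² to each: A:1873, B:229, C:1594, D:1546, E:1521 → nearest is B
(-5, 2) — d² to each: A:202, B:488, C:173, D:845, E:1060 → nearest is C
(8, 5) — d² to each: A:680, B:82, C:677, D:661, E:746 → nearest is B
(3, -15) — d² to each: A:325, B:557, C:802, D:146, E:281 → nearest is D
(20, 12) — d² to each: A:1597, B:73, C:1508, D:1060, E:1025 → nearest is B
(20, -1) — d² to each: A:1220, B:34, C:1469, D:397, E:362 → nearest is B
2 of the 7 points have D as nearest.

2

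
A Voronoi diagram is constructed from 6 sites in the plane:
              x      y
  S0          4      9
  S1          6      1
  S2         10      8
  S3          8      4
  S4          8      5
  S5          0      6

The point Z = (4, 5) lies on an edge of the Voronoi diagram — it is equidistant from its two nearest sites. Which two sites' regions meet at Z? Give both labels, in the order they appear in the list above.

Squared distances from Z to each site:
|ZS0|² = (4−4)² + (5−9)² = 0 + 16 = 16
|ZS1|² = (4−6)² + (5−1)² = 4 + 16 = 20
|ZS2|² = (4−10)² + (5−8)² = 36 + 9 = 45
|ZS3|² = (4−8)² + (5−4)² = 16 + 1 = 17
|ZS4|² = (4−8)² + (5−5)² = 16 + 0 = 16
|ZS5|² = (4−0)² + (5−6)² = 16 + 1 = 17
Z is equidistant from S0 and S4 (both at squared distance 16), and every other site is strictly farther — so Z lies on the S0–S4 Voronoi edge.

S0 and S4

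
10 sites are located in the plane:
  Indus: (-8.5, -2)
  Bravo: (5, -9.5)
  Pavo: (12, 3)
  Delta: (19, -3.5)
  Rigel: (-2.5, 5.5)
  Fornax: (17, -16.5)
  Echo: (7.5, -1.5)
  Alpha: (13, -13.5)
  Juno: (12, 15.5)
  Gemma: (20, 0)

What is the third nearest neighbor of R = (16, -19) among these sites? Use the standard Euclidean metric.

Bravo

Compare squared distances (the ordering matches that of the actual distances):
d²(R, Indus) = (16−(-8.5))² + (-19−(-2))² = 600.25 + 289 = 889.25
d²(R, Bravo) = (16−5)² + (-19−(-9.5))² = 121 + 90.25 = 211.25
d²(R, Pavo) = (16−12)² + (-19−3)² = 16 + 484 = 500
d²(R, Delta) = (16−19)² + (-19−(-3.5))² = 9 + 240.25 = 249.25
d²(R, Rigel) = (16−(-2.5))² + (-19−5.5)² = 342.25 + 600.25 = 942.5
d²(R, Fornax) = (16−17)² + (-19−(-16.5))² = 1 + 6.25 = 7.25
d²(R, Echo) = (16−7.5)² + (-19−(-1.5))² = 72.25 + 306.25 = 378.5
d²(R, Alpha) = (16−13)² + (-19−(-13.5))² = 9 + 30.25 = 39.25
d²(R, Juno) = (16−12)² + (-19−15.5)² = 16 + 1190.25 = 1206.25
d²(R, Gemma) = (16−20)² + (-19−0)² = 16 + 361 = 377
Sorted ascending: Fornax, Alpha, Bravo, Delta, … — the third-nearest is Bravo.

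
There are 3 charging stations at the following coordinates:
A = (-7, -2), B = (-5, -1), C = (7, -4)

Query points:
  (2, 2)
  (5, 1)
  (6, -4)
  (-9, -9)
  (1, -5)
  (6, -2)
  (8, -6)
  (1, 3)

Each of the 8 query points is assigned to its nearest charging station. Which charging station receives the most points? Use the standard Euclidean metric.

C

(2, 2) — d² to each: A:97, B:58, C:61 → nearest is B
(5, 1) — d² to each: A:153, B:104, C:29 → nearest is C
(6, -4) — d² to each: A:173, B:130, C:1 → nearest is C
(-9, -9) — d² to each: A:53, B:80, C:281 → nearest is A
(1, -5) — d² to each: A:73, B:52, C:37 → nearest is C
(6, -2) — d² to each: A:169, B:122, C:5 → nearest is C
(8, -6) — d² to each: A:241, B:194, C:5 → nearest is C
(1, 3) — d² to each: A:89, B:52, C:85 → nearest is B
Tally — A:1, B:2, C:5. C captures the most (5).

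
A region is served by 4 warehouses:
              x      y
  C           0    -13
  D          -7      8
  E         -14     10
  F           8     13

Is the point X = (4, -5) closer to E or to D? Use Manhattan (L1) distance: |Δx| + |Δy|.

D

d(X,E) = |4−(-14)| + |-5−10| = 18 + 15 = 33
d(X,D) = |4−(-7)| + |-5−8| = 11 + 13 = 24
33 > 24, so D is closer.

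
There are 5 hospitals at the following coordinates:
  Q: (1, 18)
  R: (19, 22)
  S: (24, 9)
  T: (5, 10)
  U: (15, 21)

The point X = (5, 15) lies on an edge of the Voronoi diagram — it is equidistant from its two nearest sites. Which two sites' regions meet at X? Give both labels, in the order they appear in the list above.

Q and T

Squared distances from X to each site:
|XQ|² = (5−1)² + (15−18)² = 16 + 9 = 25
|XR|² = (5−19)² + (15−22)² = 196 + 49 = 245
|XS|² = (5−24)² + (15−9)² = 361 + 36 = 397
|XT|² = (5−5)² + (15−10)² = 0 + 25 = 25
|XU|² = (5−15)² + (15−21)² = 100 + 36 = 136
X is equidistant from Q and T (both at squared distance 25), and every other site is strictly farther — so X lies on the Q–T Voronoi edge.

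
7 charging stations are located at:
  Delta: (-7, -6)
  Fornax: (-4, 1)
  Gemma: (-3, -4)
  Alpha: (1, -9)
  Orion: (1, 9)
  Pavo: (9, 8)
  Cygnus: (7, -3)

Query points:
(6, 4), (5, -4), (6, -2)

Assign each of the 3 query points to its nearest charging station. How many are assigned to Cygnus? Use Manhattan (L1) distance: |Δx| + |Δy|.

(6, 4) — d to each: Delta:23, Fornax:13, Gemma:17, Alpha:18, Orion:10, Pavo:7, Cygnus:8 → nearest is Pavo
(5, -4) — d to each: Delta:14, Fornax:14, Gemma:8, Alpha:9, Orion:17, Pavo:16, Cygnus:3 → nearest is Cygnus
(6, -2) — d to each: Delta:17, Fornax:13, Gemma:11, Alpha:12, Orion:16, Pavo:13, Cygnus:2 → nearest is Cygnus
2 of the 3 points have Cygnus as nearest.

2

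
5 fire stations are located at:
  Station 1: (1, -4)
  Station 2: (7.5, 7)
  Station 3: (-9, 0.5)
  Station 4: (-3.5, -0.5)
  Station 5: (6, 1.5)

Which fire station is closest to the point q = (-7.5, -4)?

Squared Euclidean distances:
d²(q, Station 1) = (-7.5−1)² + (-4−(-4))² = 72.25 + 0 = 72.25
d²(q, Station 2) = (-7.5−7.5)² + (-4−7)² = 225 + 121 = 346
d²(q, Station 3) = (-7.5−(-9))² + (-4−0.5)² = 2.25 + 20.25 = 22.5
d²(q, Station 4) = (-7.5−(-3.5))² + (-4−(-0.5))² = 16 + 12.25 = 28.25
d²(q, Station 5) = (-7.5−6)² + (-4−1.5)² = 182.25 + 30.25 = 212.5
Station 3 is nearest.

Station 3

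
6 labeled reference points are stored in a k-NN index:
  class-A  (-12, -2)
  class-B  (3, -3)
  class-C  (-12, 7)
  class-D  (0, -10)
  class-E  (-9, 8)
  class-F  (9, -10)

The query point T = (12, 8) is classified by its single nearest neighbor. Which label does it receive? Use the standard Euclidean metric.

class-B

Since √ is increasing, it suffices to compare squared distances:
d²(T, class-A) = (12−(-12))² + (8−(-2))² = 576 + 100 = 676
d²(T, class-B) = (12−3)² + (8−(-3))² = 81 + 121 = 202
d²(T, class-C) = (12−(-12))² + (8−7)² = 576 + 1 = 577
d²(T, class-D) = (12−0)² + (8−(-10))² = 144 + 324 = 468
d²(T, class-E) = (12−(-9))² + (8−8)² = 441 + 0 = 441
d²(T, class-F) = (12−9)² + (8−(-10))² = 9 + 324 = 333
The smallest is to class-B, so T lies in the Voronoi region of class-B.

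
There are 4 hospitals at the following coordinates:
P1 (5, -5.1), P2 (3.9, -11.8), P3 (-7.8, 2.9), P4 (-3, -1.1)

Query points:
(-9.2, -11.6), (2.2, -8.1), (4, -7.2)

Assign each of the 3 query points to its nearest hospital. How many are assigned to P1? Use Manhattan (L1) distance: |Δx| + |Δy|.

(-9.2, -11.6) — d to each: P1:20.7, P2:13.3, P3:15.9, P4:16.7 → nearest is P2
(2.2, -8.1) — d to each: P1:5.8, P2:5.4, P3:21, P4:12.2 → nearest is P2
(4, -7.2) — d to each: P1:3.1, P2:4.7, P3:21.9, P4:13.1 → nearest is P1
1 of the 3 points has P1 as nearest.

1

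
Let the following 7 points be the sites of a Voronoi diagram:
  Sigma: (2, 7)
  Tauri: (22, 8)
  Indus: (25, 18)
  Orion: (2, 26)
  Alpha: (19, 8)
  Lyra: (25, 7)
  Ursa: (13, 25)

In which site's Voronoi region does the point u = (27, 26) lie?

Squared Euclidean distances:
d²(u, Sigma) = (27−2)² + (26−7)² = 625 + 361 = 986
d²(u, Tauri) = (27−22)² + (26−8)² = 25 + 324 = 349
d²(u, Indus) = (27−25)² + (26−18)² = 4 + 64 = 68
d²(u, Orion) = (27−2)² + (26−26)² = 625 + 0 = 625
d²(u, Alpha) = (27−19)² + (26−8)² = 64 + 324 = 388
d²(u, Lyra) = (27−25)² + (26−7)² = 4 + 361 = 365
d²(u, Ursa) = (27−13)² + (26−25)² = 196 + 1 = 197
Minimum is at Indus.

Indus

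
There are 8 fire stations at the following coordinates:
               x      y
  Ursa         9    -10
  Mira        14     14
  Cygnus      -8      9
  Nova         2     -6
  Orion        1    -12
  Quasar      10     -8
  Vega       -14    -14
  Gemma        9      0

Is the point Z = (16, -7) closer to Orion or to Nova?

Nova

Compare squared distances:
d²(Z, Orion) = (16−1)² + (-7−(-12))² = 225 + 25 = 250
d²(Z, Nova) = (16−2)² + (-7−(-6))² = 196 + 1 = 197
250 > 197, so Nova is closer.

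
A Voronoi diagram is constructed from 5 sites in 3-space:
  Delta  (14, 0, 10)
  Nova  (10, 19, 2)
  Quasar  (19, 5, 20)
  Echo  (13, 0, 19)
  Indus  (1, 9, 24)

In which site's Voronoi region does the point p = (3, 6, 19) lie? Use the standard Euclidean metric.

Indus

Since √ is increasing, it suffices to compare squared distances:
d²(p, Delta) = (3−14)² + (6−0)² + (19−10)² = 121 + 36 + 81 = 238
d²(p, Nova) = (3−10)² + (6−19)² + (19−2)² = 49 + 169 + 289 = 507
d²(p, Quasar) = (3−19)² + (6−5)² + (19−20)² = 256 + 1 + 1 = 258
d²(p, Echo) = (3−13)² + (6−0)² + (19−19)² = 100 + 36 + 0 = 136
d²(p, Indus) = (3−1)² + (6−9)² + (19−24)² = 4 + 9 + 25 = 38
Indus is nearest.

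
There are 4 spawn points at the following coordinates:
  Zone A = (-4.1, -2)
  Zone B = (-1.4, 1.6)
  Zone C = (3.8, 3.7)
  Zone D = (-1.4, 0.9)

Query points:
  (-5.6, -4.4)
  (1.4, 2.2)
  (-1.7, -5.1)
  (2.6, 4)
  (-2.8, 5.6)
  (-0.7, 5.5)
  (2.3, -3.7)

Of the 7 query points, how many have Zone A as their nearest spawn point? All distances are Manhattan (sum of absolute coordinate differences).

3

(-5.6, -4.4) — d to each: Zone A:3.9, Zone B:10.2, Zone C:17.5, Zone D:9.5 → nearest is Zone A
(1.4, 2.2) — d to each: Zone A:9.7, Zone B:3.4, Zone C:3.9, Zone D:4.1 → nearest is Zone B
(-1.7, -5.1) — d to each: Zone A:5.5, Zone B:7, Zone C:14.3, Zone D:6.3 → nearest is Zone A
(2.6, 4) — d to each: Zone A:12.7, Zone B:6.4, Zone C:1.5, Zone D:7.1 → nearest is Zone C
(-2.8, 5.6) — d to each: Zone A:8.9, Zone B:5.4, Zone C:8.5, Zone D:6.1 → nearest is Zone B
(-0.7, 5.5) — d to each: Zone A:10.9, Zone B:4.6, Zone C:6.3, Zone D:5.3 → nearest is Zone B
(2.3, -3.7) — d to each: Zone A:8.1, Zone B:9, Zone C:8.9, Zone D:8.3 → nearest is Zone A
3 of the 7 points have Zone A as nearest.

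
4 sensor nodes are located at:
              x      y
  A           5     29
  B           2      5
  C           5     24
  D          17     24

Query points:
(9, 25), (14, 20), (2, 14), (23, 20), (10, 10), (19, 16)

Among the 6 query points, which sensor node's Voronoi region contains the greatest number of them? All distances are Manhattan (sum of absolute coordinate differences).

D

(9, 25) — d to each: A:8, B:27, C:5, D:9 → nearest is C
(14, 20) — d to each: A:18, B:27, C:13, D:7 → nearest is D
(2, 14) — d to each: A:18, B:9, C:13, D:25 → nearest is B
(23, 20) — d to each: A:27, B:36, C:22, D:10 → nearest is D
(10, 10) — d to each: A:24, B:13, C:19, D:21 → nearest is B
(19, 16) — d to each: A:27, B:28, C:22, D:10 → nearest is D
Tally — B:2, C:1, D:3. D captures the most (3).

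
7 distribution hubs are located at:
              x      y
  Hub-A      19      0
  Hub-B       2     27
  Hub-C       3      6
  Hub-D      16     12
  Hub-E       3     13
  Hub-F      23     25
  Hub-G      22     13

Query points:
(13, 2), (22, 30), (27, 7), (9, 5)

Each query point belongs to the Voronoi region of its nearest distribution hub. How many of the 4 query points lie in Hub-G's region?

(13, 2) — d² to each: Hub-A:40, Hub-B:746, Hub-C:116, Hub-D:109, Hub-E:221, Hub-F:629, Hub-G:202 → nearest is Hub-A
(22, 30) — d² to each: Hub-A:909, Hub-B:409, Hub-C:937, Hub-D:360, Hub-E:650, Hub-F:26, Hub-G:289 → nearest is Hub-F
(27, 7) — d² to each: Hub-A:113, Hub-B:1025, Hub-C:577, Hub-D:146, Hub-E:612, Hub-F:340, Hub-G:61 → nearest is Hub-G
(9, 5) — d² to each: Hub-A:125, Hub-B:533, Hub-C:37, Hub-D:98, Hub-E:100, Hub-F:596, Hub-G:233 → nearest is Hub-C
1 of the 4 points has Hub-G as nearest.

1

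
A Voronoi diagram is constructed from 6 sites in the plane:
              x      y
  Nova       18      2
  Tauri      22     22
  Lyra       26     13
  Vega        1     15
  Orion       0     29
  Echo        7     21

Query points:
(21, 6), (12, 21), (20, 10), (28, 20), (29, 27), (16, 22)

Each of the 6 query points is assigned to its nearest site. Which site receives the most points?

(21, 6) — d² to each: Nova:25, Tauri:257, Lyra:74, Vega:481, Orion:970, Echo:421 → nearest is Nova
(12, 21) — d² to each: Nova:397, Tauri:101, Lyra:260, Vega:157, Orion:208, Echo:25 → nearest is Echo
(20, 10) — d² to each: Nova:68, Tauri:148, Lyra:45, Vega:386, Orion:761, Echo:290 → nearest is Lyra
(28, 20) — d² to each: Nova:424, Tauri:40, Lyra:53, Vega:754, Orion:865, Echo:442 → nearest is Tauri
(29, 27) — d² to each: Nova:746, Tauri:74, Lyra:205, Vega:928, Orion:845, Echo:520 → nearest is Tauri
(16, 22) — d² to each: Nova:404, Tauri:36, Lyra:181, Vega:274, Orion:305, Echo:82 → nearest is Tauri
Tally — Nova:1, Tauri:3, Lyra:1, Echo:1. Tauri captures the most (3).

Tauri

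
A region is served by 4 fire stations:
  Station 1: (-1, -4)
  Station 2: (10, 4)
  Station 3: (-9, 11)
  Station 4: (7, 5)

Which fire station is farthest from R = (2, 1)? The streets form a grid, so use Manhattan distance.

Station 3

d(R, Station 1) = |2−(-1)| + |1−(-4)| = 3 + 5 = 8
d(R, Station 2) = |2−10| + |1−4| = 8 + 3 = 11
d(R, Station 3) = |2−(-9)| + |1−11| = 11 + 10 = 21
d(R, Station 4) = |2−7| + |1−5| = 5 + 4 = 9
The largest is to Station 3.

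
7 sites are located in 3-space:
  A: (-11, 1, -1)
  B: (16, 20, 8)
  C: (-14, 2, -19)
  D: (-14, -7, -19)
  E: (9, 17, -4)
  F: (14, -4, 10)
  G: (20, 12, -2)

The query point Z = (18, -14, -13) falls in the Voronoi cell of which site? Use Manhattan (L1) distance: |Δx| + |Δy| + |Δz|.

F

d(Z,A) = |18−(-11)| + |-14−1| + |-13−(-1)| = 29 + 15 + 12 = 56
d(Z,B) = |18−16| + |-14−20| + |-13−8| = 2 + 34 + 21 = 57
d(Z,C) = |18−(-14)| + |-14−2| + |-13−(-19)| = 32 + 16 + 6 = 54
d(Z,D) = |18−(-14)| + |-14−(-7)| + |-13−(-19)| = 32 + 7 + 6 = 45
d(Z,E) = |18−9| + |-14−17| + |-13−(-4)| = 9 + 31 + 9 = 49
d(Z,F) = |18−14| + |-14−(-4)| + |-13−10| = 4 + 10 + 23 = 37
d(Z,G) = |18−20| + |-14−12| + |-13−(-2)| = 2 + 26 + 11 = 39
Minimum is at F.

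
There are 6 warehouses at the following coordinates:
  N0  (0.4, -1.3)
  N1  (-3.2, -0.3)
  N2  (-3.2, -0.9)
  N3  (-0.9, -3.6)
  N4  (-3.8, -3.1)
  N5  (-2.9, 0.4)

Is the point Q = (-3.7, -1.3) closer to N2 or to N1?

N2

Compare squared distances:
|QN2|² = (-3.7−(-3.2))² + (-1.3−(-0.9))² = 0.25 + 0.16 = 0.41
|QN1|² = (-3.7−(-3.2))² + (-1.3−(-0.3))² = 0.25 + 1 = 1.25
0.41 < 1.25, so N2 is closer.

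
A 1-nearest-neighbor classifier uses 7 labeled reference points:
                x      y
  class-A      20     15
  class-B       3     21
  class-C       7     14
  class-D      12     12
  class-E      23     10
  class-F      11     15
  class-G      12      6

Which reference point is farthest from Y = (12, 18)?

Since √ is increasing, it suffices to compare squared distances:
d²(Y, class-A) = 64 + 9 = 73
d²(Y, class-B) = 81 + 9 = 90
d²(Y, class-C) = 25 + 16 = 41
d²(Y, class-D) = 0 + 36 = 36
d²(Y, class-E) = 121 + 64 = 185
d²(Y, class-F) = 1 + 9 = 10
d²(Y, class-G) = 0 + 144 = 144
The largest is to class-E.

class-E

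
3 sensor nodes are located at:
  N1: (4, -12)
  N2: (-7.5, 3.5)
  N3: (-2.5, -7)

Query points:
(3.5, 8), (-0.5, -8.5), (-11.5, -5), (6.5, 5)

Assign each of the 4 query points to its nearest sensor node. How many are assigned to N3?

2

(3.5, 8) — d² to each: N1:400.25, N2:141.25, N3:261 → nearest is N2
(-0.5, -8.5) — d² to each: N1:32.5, N2:193, N3:6.25 → nearest is N3
(-11.5, -5) — d² to each: N1:289.25, N2:88.25, N3:85 → nearest is N3
(6.5, 5) — d² to each: N1:295.25, N2:198.25, N3:225 → nearest is N2
2 of the 4 points have N3 as nearest.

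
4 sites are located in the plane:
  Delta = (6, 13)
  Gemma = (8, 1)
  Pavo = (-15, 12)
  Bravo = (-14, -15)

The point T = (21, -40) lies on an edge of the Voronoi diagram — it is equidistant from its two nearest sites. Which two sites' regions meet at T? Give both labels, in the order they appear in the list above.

Gemma and Bravo

Squared distances from T to each site:
d²(T, Delta) = (21−6)² + (-40−13)² = 225 + 2809 = 3034
d²(T, Gemma) = (21−8)² + (-40−1)² = 169 + 1681 = 1850
d²(T, Pavo) = (21−(-15))² + (-40−12)² = 1296 + 2704 = 4000
d²(T, Bravo) = (21−(-14))² + (-40−(-15))² = 1225 + 625 = 1850
T is equidistant from Gemma and Bravo (both at squared distance 1850), and every other site is strictly farther — so T lies on the Gemma–Bravo Voronoi edge.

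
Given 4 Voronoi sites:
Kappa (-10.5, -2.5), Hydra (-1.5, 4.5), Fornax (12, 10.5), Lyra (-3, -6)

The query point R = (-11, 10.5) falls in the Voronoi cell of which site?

Hydra

Since √ is increasing, it suffices to compare squared distances:
d²(R, Kappa) = (-11−(-10.5))² + (10.5−(-2.5))² = 0.25 + 169 = 169.25
d²(R, Hydra) = (-11−(-1.5))² + (10.5−4.5)² = 90.25 + 36 = 126.25
d²(R, Fornax) = (-11−12)² + (10.5−10.5)² = 529 + 0 = 529
d²(R, Lyra) = (-11−(-3))² + (10.5−(-6))² = 64 + 272.25 = 336.25
The smallest is to Hydra, so R lies in the Voronoi region of Hydra.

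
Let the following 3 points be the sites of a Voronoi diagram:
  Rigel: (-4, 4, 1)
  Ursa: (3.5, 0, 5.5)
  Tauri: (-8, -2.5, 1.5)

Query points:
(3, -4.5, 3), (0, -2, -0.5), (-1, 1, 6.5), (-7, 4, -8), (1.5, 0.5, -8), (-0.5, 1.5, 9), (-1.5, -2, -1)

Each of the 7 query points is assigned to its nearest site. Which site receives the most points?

Ursa

(3, -4.5, 3) — d² to each: Rigel:125.25, Ursa:26.75, Tauri:127.25 → nearest is Ursa
(0, -2, -0.5) — d² to each: Rigel:54.25, Ursa:52.25, Tauri:68.25 → nearest is Ursa
(-1, 1, 6.5) — d² to each: Rigel:48.25, Ursa:22.25, Tauri:86.25 → nearest is Ursa
(-7, 4, -8) — d² to each: Rigel:90, Ursa:308.5, Tauri:133.5 → nearest is Rigel
(1.5, 0.5, -8) — d² to each: Rigel:123.5, Ursa:186.5, Tauri:189.5 → nearest is Rigel
(-0.5, 1.5, 9) — d² to each: Rigel:82.5, Ursa:30.5, Tauri:128.5 → nearest is Ursa
(-1.5, -2, -1) — d² to each: Rigel:46.25, Ursa:71.25, Tauri:48.75 → nearest is Rigel
Tally — Rigel:3, Ursa:4. Ursa captures the most (4).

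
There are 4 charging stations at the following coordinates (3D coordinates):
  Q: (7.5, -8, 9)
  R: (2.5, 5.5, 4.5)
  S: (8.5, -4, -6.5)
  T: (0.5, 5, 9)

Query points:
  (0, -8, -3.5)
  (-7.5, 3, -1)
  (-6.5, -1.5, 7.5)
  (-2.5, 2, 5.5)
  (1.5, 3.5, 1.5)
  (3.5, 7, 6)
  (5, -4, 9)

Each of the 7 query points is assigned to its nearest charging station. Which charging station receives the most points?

R

(0, -8, -3.5) — d² to each: Q:212.5, R:252.5, S:97.25, T:325.5 → nearest is S
(-7.5, 3, -1) — d² to each: Q:446, R:136.5, S:335.25, T:168 → nearest is R
(-6.5, -1.5, 7.5) — d² to each: Q:240.5, R:139, S:427.25, T:93.5 → nearest is T
(-2.5, 2, 5.5) — d² to each: Q:212.25, R:38.25, S:301, T:30.25 → nearest is T
(1.5, 3.5, 1.5) — d² to each: Q:224.5, R:14, S:169.25, T:59.5 → nearest is R
(3.5, 7, 6) — d² to each: Q:250, R:5.5, S:302.25, T:22 → nearest is R
(5, -4, 9) — d² to each: Q:22.25, R:116.75, S:252.5, T:101.25 → nearest is Q
Tally — Q:1, R:3, S:1, T:2. R captures the most (3).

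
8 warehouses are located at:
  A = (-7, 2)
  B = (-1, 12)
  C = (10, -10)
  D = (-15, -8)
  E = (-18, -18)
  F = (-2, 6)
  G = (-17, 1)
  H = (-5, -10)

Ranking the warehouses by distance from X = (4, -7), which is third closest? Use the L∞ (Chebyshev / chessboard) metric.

A

d(X,A) = max(11, 9) = 11
d(X,B) = max(5, 19) = 19
d(X,C) = max(6, 3) = 6
d(X,D) = max(19, 1) = 19
d(X,E) = max(22, 11) = 22
d(X,F) = max(6, 13) = 13
d(X,G) = max(21, 8) = 21
d(X,H) = max(9, 3) = 9
Sorted ascending: C, H, A, F, … — the third-nearest is A.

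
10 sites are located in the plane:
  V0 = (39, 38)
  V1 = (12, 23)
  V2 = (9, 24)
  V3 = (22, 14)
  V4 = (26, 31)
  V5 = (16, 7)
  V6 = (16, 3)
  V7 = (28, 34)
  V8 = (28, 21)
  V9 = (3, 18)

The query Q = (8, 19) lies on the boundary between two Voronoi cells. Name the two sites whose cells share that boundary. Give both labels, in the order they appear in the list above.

V2 and V9

Squared distances from Q to each site:
|QV0|² = 961 + 361 = 1322
|QV1|² = 16 + 16 = 32
|QV2|² = 1 + 25 = 26
|QV3|² = 196 + 25 = 221
|QV4|² = 324 + 144 = 468
|QV5|² = 64 + 144 = 208
|QV6|² = 64 + 256 = 320
|QV7|² = 400 + 225 = 625
|QV8|² = 400 + 4 = 404
|QV9|² = 25 + 1 = 26
Q is equidistant from V2 and V9 (both at squared distance 26), and every other site is strictly farther — so Q lies on the V2–V9 Voronoi edge.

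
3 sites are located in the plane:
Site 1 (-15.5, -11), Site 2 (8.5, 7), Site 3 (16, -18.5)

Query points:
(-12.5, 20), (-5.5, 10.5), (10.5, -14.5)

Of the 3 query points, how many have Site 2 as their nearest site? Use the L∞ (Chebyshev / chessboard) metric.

2

(-12.5, 20) — d to each: Site 1:31, Site 2:21, Site 3:38.5 → nearest is Site 2
(-5.5, 10.5) — d to each: Site 1:21.5, Site 2:14, Site 3:29 → nearest is Site 2
(10.5, -14.5) — d to each: Site 1:26, Site 2:21.5, Site 3:5.5 → nearest is Site 3
2 of the 3 points have Site 2 as nearest.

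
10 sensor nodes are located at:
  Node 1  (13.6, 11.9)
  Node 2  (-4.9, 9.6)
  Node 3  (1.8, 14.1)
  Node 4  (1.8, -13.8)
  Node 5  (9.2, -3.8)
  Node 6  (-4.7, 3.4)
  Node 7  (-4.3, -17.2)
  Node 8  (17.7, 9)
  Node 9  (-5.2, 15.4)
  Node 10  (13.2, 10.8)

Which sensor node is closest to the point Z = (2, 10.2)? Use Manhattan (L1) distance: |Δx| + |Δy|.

d(Z, Node 1) = 11.6 + 1.7 = 13.3
d(Z, Node 2) = 6.9 + 0.6 = 7.5
d(Z, Node 3) = 0.2 + 3.9 = 4.1
d(Z, Node 4) = 0.2 + 24 = 24.2
d(Z, Node 5) = 7.2 + 14 = 21.2
d(Z, Node 6) = 6.7 + 6.8 = 13.5
d(Z, Node 7) = 6.3 + 27.4 = 33.7
d(Z, Node 8) = 15.7 + 1.2 = 16.9
d(Z, Node 9) = 7.2 + 5.2 = 12.4
d(Z, Node 10) = 11.2 + 0.6 = 11.8
Minimum is at Node 3.

Node 3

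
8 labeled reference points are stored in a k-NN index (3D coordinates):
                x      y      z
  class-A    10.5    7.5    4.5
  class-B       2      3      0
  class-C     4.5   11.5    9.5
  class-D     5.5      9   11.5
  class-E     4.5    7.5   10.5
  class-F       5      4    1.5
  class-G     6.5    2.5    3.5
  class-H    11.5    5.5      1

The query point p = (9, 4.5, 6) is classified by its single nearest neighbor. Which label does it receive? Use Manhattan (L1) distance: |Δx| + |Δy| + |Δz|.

class-A

d(p, class-A) = 1.5 + 3 + 1.5 = 6
d(p, class-B) = 7 + 1.5 + 6 = 14.5
d(p, class-C) = 4.5 + 7 + 3.5 = 15
d(p, class-D) = 3.5 + 4.5 + 5.5 = 13.5
d(p, class-E) = 4.5 + 3 + 4.5 = 12
d(p, class-F) = 4 + 0.5 + 4.5 = 9
d(p, class-G) = 2.5 + 2 + 2.5 = 7
d(p, class-H) = 2.5 + 1 + 5 = 8.5
class-A is nearest.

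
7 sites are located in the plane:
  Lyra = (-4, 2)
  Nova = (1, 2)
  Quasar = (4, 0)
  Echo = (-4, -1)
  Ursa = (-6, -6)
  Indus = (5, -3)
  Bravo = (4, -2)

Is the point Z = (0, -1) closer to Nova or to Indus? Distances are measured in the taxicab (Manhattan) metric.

Nova

d(Z, Nova) = |0−1| + |-1−2| = 1 + 3 = 4
d(Z, Indus) = |0−5| + |-1−(-3)| = 5 + 2 = 7
4 < 7, so Nova is closer.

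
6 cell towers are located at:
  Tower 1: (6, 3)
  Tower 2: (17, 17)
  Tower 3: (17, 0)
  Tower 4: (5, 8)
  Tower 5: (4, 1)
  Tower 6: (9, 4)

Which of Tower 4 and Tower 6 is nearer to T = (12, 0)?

Compare squared distances:
d²(T, Tower 4) = (12−5)² + (0−8)² = 49 + 64 = 113
d²(T, Tower 6) = (12−9)² + (0−4)² = 9 + 16 = 25
113 > 25, so Tower 6 is closer.

Tower 6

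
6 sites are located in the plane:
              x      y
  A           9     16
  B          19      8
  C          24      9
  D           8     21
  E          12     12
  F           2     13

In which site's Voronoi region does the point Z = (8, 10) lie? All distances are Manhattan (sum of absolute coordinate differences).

d(Z,A) = 1 + 6 = 7
d(Z,B) = 11 + 2 = 13
d(Z,C) = 16 + 1 = 17
d(Z,D) = 0 + 11 = 11
d(Z,E) = 4 + 2 = 6
d(Z,F) = 6 + 3 = 9
E is nearest.

E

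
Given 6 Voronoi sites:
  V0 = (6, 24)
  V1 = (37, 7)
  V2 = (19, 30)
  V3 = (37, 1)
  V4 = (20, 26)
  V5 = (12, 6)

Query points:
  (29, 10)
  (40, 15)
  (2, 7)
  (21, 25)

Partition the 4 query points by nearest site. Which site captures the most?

V1

(29, 10) — d² to each: V0:725, V1:73, V2:500, V3:145, V4:337, V5:305 → nearest is V1
(40, 15) — d² to each: V0:1237, V1:73, V2:666, V3:205, V4:521, V5:865 → nearest is V1
(2, 7) — d² to each: V0:305, V1:1225, V2:818, V3:1261, V4:685, V5:101 → nearest is V5
(21, 25) — d² to each: V0:226, V1:580, V2:29, V3:832, V4:2, V5:442 → nearest is V4
Tally — V1:2, V4:1, V5:1. V1 captures the most (2).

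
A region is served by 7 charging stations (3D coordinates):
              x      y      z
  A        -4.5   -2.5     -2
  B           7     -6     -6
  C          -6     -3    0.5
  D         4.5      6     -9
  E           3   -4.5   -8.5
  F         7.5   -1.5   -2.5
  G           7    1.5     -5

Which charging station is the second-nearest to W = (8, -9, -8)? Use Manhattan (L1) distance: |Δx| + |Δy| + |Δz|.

E

d(W,A) = |8−(-4.5)| + |-9−(-2.5)| + |-8−(-2)| = 12.5 + 6.5 + 6 = 25
d(W,B) = |8−7| + |-9−(-6)| + |-8−(-6)| = 1 + 3 + 2 = 6
d(W,C) = |8−(-6)| + |-9−(-3)| + |-8−0.5| = 14 + 6 + 8.5 = 28.5
d(W,D) = |8−4.5| + |-9−6| + |-8−(-9)| = 3.5 + 15 + 1 = 19.5
d(W,E) = |8−3| + |-9−(-4.5)| + |-8−(-8.5)| = 5 + 4.5 + 0.5 = 10
d(W,F) = |8−7.5| + |-9−(-1.5)| + |-8−(-2.5)| = 0.5 + 7.5 + 5.5 = 13.5
d(W,G) = |8−7| + |-9−1.5| + |-8−(-5)| = 1 + 10.5 + 3 = 14.5
Sorted ascending: B, E, F, … — the second-nearest is E.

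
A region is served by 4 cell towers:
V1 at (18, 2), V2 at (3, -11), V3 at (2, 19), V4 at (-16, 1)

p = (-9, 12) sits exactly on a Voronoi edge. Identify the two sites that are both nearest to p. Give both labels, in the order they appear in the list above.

Squared distances from p to each site:
|pV1|² = (-9−18)² + (12−2)² = 729 + 100 = 829
|pV2|² = (-9−3)² + (12−(-11))² = 144 + 529 = 673
|pV3|² = (-9−2)² + (12−19)² = 121 + 49 = 170
|pV4|² = (-9−(-16))² + (12−1)² = 49 + 121 = 170
p is equidistant from V3 and V4 (both at squared distance 170), and every other site is strictly farther — so p lies on the V3–V4 Voronoi edge.

V3 and V4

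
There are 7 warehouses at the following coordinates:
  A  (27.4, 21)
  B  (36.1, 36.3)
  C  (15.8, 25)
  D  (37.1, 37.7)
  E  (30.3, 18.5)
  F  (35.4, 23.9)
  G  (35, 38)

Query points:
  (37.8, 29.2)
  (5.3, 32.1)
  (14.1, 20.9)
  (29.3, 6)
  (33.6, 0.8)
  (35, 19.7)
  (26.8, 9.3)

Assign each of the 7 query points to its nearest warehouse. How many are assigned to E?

3

(37.8, 29.2) — d² to each: A:175.4, B:53.3, C:501.64, D:72.74, E:170.74, F:33.85, G:85.28 → nearest is F
(5.3, 32.1) — d² to each: A:611.62, B:966.28, C:160.66, D:1042.6, E:809.96, F:973.25, G:916.9 → nearest is C
(14.1, 20.9) — d² to each: A:176.9, B:721.16, C:19.7, D:811.24, E:268.2, F:462.69, G:729.22 → nearest is C
(29.3, 6) — d² to each: A:228.61, B:964.33, C:543.25, D:1065.73, E:157.25, F:357.62, G:1056.49 → nearest is E
(33.6, 0.8) — d² to each: A:446.48, B:1266.5, C:902.48, D:1373.86, E:324.18, F:536.85, G:1385.8 → nearest is E
(35, 19.7) — d² to each: A:59.45, B:276.77, C:396.73, D:328.41, E:23.53, F:17.8, G:334.89 → nearest is F
(26.8, 9.3) — d² to each: A:137.25, B:815.49, C:367.49, D:912.65, E:96.89, F:287.12, G:890.93 → nearest is E
3 of the 7 points have E as nearest.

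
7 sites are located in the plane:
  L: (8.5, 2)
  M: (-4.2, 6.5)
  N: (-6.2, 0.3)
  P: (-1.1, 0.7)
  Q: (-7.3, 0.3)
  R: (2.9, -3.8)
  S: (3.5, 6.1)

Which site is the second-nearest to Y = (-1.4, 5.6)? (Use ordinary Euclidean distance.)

Since √ is increasing, it suffices to compare squared distances:
|YL|² = (-1.4−8.5)² + (5.6−2)² = 98.01 + 12.96 = 110.97
|YM|² = (-1.4−(-4.2))² + (5.6−6.5)² = 7.84 + 0.81 = 8.65
|YN|² = (-1.4−(-6.2))² + (5.6−0.3)² = 23.04 + 28.09 = 51.13
|YP|² = (-1.4−(-1.1))² + (5.6−0.7)² = 0.09 + 24.01 = 24.1
|YQ|² = (-1.4−(-7.3))² + (5.6−0.3)² = 34.81 + 28.09 = 62.9
|YR|² = (-1.4−2.9)² + (5.6−(-3.8))² = 18.49 + 88.36 = 106.85
|YS|² = (-1.4−3.5)² + (5.6−6.1)² = 24.01 + 0.25 = 24.26
Sorted ascending: M, P, S, … — the second-nearest is P.

P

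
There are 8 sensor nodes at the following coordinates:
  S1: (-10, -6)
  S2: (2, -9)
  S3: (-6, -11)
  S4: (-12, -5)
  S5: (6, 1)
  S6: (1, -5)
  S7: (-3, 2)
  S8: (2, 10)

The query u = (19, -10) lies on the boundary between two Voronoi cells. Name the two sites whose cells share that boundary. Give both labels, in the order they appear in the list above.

S2 and S5

Squared distances from u to each site:
|uS1|² = 841 + 16 = 857
|uS2|² = 289 + 1 = 290
|uS3|² = 625 + 1 = 626
|uS4|² = 961 + 25 = 986
|uS5|² = 169 + 121 = 290
|uS6|² = 324 + 25 = 349
|uS7|² = 484 + 144 = 628
|uS8|² = 289 + 400 = 689
u is equidistant from S2 and S5 (both at squared distance 290), and every other site is strictly farther — so u lies on the S2–S5 Voronoi edge.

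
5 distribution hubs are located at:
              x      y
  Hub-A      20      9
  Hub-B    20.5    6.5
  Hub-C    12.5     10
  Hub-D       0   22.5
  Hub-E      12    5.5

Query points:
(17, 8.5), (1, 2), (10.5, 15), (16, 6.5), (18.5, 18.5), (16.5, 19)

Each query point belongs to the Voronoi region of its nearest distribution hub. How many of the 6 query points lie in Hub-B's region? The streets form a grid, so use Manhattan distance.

(17, 8.5) — d to each: Hub-A:3.5, Hub-B:5.5, Hub-C:6, Hub-D:31, Hub-E:8 → nearest is Hub-A
(1, 2) — d to each: Hub-A:26, Hub-B:24, Hub-C:19.5, Hub-D:21.5, Hub-E:14.5 → nearest is Hub-E
(10.5, 15) — d to each: Hub-A:15.5, Hub-B:18.5, Hub-C:7, Hub-D:18, Hub-E:11 → nearest is Hub-C
(16, 6.5) — d to each: Hub-A:6.5, Hub-B:4.5, Hub-C:7, Hub-D:32, Hub-E:5 → nearest is Hub-B
(18.5, 18.5) — d to each: Hub-A:11, Hub-B:14, Hub-C:14.5, Hub-D:22.5, Hub-E:19.5 → nearest is Hub-A
(16.5, 19) — d to each: Hub-A:13.5, Hub-B:16.5, Hub-C:13, Hub-D:20, Hub-E:18 → nearest is Hub-C
1 of the 6 points has Hub-B as nearest.

1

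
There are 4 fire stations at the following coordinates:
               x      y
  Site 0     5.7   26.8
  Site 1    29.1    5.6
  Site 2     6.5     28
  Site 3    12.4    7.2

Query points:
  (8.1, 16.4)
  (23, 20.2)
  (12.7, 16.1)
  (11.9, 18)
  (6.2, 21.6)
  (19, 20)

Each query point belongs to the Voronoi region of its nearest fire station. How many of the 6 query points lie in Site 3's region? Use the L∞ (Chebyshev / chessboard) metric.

(8.1, 16.4) — d to each: Site 0:10.4, Site 1:21, Site 2:11.6, Site 3:9.2 → nearest is Site 3
(23, 20.2) — d to each: Site 0:17.3, Site 1:14.6, Site 2:16.5, Site 3:13 → nearest is Site 3
(12.7, 16.1) — d to each: Site 0:10.7, Site 1:16.4, Site 2:11.9, Site 3:8.9 → nearest is Site 3
(11.9, 18) — d to each: Site 0:8.8, Site 1:17.2, Site 2:10, Site 3:10.8 → nearest is Site 0
(6.2, 21.6) — d to each: Site 0:5.2, Site 1:22.9, Site 2:6.4, Site 3:14.4 → nearest is Site 0
(19, 20) — d to each: Site 0:13.3, Site 1:14.4, Site 2:12.5, Site 3:12.8 → nearest is Site 2
3 of the 6 points have Site 3 as nearest.

3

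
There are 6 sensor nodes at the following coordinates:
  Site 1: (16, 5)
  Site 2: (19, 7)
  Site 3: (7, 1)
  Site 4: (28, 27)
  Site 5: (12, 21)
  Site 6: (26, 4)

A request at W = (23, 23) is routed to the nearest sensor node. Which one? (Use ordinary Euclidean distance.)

Squared Euclidean distances:
d²(W, Site 1) = (23−16)² + (23−5)² = 49 + 324 = 373
d²(W, Site 2) = (23−19)² + (23−7)² = 16 + 256 = 272
d²(W, Site 3) = (23−7)² + (23−1)² = 256 + 484 = 740
d²(W, Site 4) = (23−28)² + (23−27)² = 25 + 16 = 41
d²(W, Site 5) = (23−12)² + (23−21)² = 121 + 4 = 125
d²(W, Site 6) = (23−26)² + (23−4)² = 9 + 361 = 370
Site 4 is nearest.

Site 4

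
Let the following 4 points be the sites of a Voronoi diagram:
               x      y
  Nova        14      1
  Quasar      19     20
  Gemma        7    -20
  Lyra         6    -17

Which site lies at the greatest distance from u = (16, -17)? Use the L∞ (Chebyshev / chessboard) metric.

d(u, Nova) = max(2, 18) = 18
d(u, Quasar) = max(3, 37) = 37
d(u, Gemma) = max(9, 3) = 9
d(u, Lyra) = max(10, 0) = 10
The largest is to Quasar.

Quasar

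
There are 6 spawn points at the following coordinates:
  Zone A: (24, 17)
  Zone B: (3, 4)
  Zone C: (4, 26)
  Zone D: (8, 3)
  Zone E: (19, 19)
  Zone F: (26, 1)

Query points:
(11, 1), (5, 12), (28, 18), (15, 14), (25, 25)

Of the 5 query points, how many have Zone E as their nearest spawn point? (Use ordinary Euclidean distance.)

1

(11, 1) — d² to each: Zone A:425, Zone B:73, Zone C:674, Zone D:13, Zone E:388, Zone F:225 → nearest is Zone D
(5, 12) — d² to each: Zone A:386, Zone B:68, Zone C:197, Zone D:90, Zone E:245, Zone F:562 → nearest is Zone B
(28, 18) — d² to each: Zone A:17, Zone B:821, Zone C:640, Zone D:625, Zone E:82, Zone F:293 → nearest is Zone A
(15, 14) — d² to each: Zone A:90, Zone B:244, Zone C:265, Zone D:170, Zone E:41, Zone F:290 → nearest is Zone E
(25, 25) — d² to each: Zone A:65, Zone B:925, Zone C:442, Zone D:773, Zone E:72, Zone F:577 → nearest is Zone A
1 of the 5 points has Zone E as nearest.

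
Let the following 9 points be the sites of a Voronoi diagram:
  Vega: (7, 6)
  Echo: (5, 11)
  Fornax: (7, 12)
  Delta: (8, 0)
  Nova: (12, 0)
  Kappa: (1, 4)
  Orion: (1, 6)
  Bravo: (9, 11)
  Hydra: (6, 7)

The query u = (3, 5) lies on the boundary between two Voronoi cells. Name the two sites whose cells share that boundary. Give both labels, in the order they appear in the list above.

Squared distances from u to each site:
d²(u, Vega) = 16 + 1 = 17
d²(u, Echo) = 4 + 36 = 40
d²(u, Fornax) = 16 + 49 = 65
d²(u, Delta) = 25 + 25 = 50
d²(u, Nova) = 81 + 25 = 106
d²(u, Kappa) = 4 + 1 = 5
d²(u, Orion) = 4 + 1 = 5
d²(u, Bravo) = 36 + 36 = 72
d²(u, Hydra) = 9 + 4 = 13
u is equidistant from Kappa and Orion (both at squared distance 5), and every other site is strictly farther — so u lies on the Kappa–Orion Voronoi edge.

Kappa and Orion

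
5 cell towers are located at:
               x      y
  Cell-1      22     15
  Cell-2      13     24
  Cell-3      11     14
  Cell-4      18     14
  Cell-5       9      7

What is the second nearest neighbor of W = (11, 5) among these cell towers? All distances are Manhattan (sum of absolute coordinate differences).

Cell-3

d(W, Cell-1) = |11−22| + |5−15| = 11 + 10 = 21
d(W, Cell-2) = |11−13| + |5−24| = 2 + 19 = 21
d(W, Cell-3) = |11−11| + |5−14| = 0 + 9 = 9
d(W, Cell-4) = |11−18| + |5−14| = 7 + 9 = 16
d(W, Cell-5) = |11−9| + |5−7| = 2 + 2 = 4
Sorted ascending: Cell-5, Cell-3, Cell-4, … — the second-nearest is Cell-3.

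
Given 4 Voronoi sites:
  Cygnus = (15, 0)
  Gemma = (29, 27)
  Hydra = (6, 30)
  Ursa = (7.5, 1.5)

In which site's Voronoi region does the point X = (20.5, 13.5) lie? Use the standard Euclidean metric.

Cygnus

Since √ is increasing, it suffices to compare squared distances:
d²(X, Cygnus) = 30.25 + 182.25 = 212.5
d²(X, Gemma) = 72.25 + 182.25 = 254.5
d²(X, Hydra) = 210.25 + 272.25 = 482.5
d²(X, Ursa) = 169 + 144 = 313
The smallest is to Cygnus, so X lies in the Voronoi region of Cygnus.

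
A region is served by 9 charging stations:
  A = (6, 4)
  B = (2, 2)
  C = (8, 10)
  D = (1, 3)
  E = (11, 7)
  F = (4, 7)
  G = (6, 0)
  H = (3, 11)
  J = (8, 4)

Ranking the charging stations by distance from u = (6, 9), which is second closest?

F

Since √ is increasing, it suffices to compare squared distances:
|uA|² = (6−6)² + (9−4)² = 0 + 25 = 25
|uB|² = (6−2)² + (9−2)² = 16 + 49 = 65
|uC|² = (6−8)² + (9−10)² = 4 + 1 = 5
|uD|² = (6−1)² + (9−3)² = 25 + 36 = 61
|uE|² = (6−11)² + (9−7)² = 25 + 4 = 29
|uF|² = (6−4)² + (9−7)² = 4 + 4 = 8
|uG|² = (6−6)² + (9−0)² = 0 + 81 = 81
|uH|² = (6−3)² + (9−11)² = 9 + 4 = 13
|uJ|² = (6−8)² + (9−4)² = 4 + 25 = 29
Sorted ascending: C, F, H, … — the second-nearest is F.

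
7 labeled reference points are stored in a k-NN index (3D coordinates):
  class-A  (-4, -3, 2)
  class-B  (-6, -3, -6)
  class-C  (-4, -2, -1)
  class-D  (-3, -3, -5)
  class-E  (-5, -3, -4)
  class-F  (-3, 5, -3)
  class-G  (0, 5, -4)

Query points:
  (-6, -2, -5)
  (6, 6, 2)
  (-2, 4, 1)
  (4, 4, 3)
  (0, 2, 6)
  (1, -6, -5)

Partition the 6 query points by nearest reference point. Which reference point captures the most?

class-G

(-6, -2, -5) — d² to each: class-A:54, class-B:2, class-C:20, class-D:10, class-E:3, class-F:62, class-G:86 → nearest is class-B
(6, 6, 2) — d² to each: class-A:181, class-B:289, class-C:173, class-D:211, class-E:238, class-F:107, class-G:73 → nearest is class-G
(-2, 4, 1) — d² to each: class-A:54, class-B:114, class-C:44, class-D:86, class-E:83, class-F:18, class-G:30 → nearest is class-F
(4, 4, 3) — d² to each: class-A:114, class-B:230, class-C:116, class-D:162, class-E:179, class-F:86, class-G:66 → nearest is class-G
(0, 2, 6) — d² to each: class-A:57, class-B:205, class-C:81, class-D:155, class-E:150, class-F:99, class-G:109 → nearest is class-A
(1, -6, -5) — d² to each: class-A:83, class-B:59, class-C:57, class-D:25, class-E:46, class-F:141, class-G:123 → nearest is class-D
Tally — class-A:1, class-B:1, class-D:1, class-F:1, class-G:2. class-G captures the most (2).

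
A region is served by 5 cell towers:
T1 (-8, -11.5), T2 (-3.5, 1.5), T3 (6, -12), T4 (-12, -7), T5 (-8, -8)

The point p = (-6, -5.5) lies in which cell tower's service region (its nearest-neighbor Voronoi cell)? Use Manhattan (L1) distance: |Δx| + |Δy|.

T5

d(p,T1) = |-6−(-8)| + |-5.5−(-11.5)| = 2 + 6 = 8
d(p,T2) = |-6−(-3.5)| + |-5.5−1.5| = 2.5 + 7 = 9.5
d(p,T3) = |-6−6| + |-5.5−(-12)| = 12 + 6.5 = 18.5
d(p,T4) = |-6−(-12)| + |-5.5−(-7)| = 6 + 1.5 = 7.5
d(p,T5) = |-6−(-8)| + |-5.5−(-8)| = 2 + 2.5 = 4.5
The smallest is to T5, so p lies in the Voronoi region of T5.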